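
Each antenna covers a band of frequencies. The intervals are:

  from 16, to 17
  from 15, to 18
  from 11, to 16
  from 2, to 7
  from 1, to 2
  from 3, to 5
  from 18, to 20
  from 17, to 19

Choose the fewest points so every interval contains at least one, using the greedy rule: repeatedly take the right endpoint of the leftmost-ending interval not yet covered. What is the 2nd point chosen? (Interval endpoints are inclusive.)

5

By right end: [1,2]  [3,5]  [2,7]  [11,16]  [16,17]  [15,18]  [17,19]  [18,20]
[1,2] uncovered → point at 2; [3,5] uncovered → point at 5; [11,16] uncovered → point at 16; [17,19] uncovered → point at 19.
Points: 2, 5, 16, 19 (4 total).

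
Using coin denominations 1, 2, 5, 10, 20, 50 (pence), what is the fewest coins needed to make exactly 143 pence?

143 = 2×50 + 2×20 + 1×2 + 1×1
Total coins = 2 + 2 + 1 + 1 = 6

6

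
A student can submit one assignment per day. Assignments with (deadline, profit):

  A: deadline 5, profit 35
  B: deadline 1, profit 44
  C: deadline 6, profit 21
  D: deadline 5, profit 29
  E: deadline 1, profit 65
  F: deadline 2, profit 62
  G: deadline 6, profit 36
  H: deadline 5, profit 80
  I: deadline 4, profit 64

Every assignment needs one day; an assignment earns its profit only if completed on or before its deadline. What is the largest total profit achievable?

342

Take jobs in profit order; each goes to the latest open slot no later than its deadline.
By profit: H(d5,80), E(d1,65), I(d4,64), F(d2,62), B(d1,44), G(d6,36), A(d5,35), D(d5,29), C(d6,21)
H→slot 5; E→slot 1; I→slot 4; F→slot 2; B skipped; G→slot 6; A→slot 3; D skipped; C skipped.
Profit = 65 + 62 + 35 + 64 + 80 + 36 = 342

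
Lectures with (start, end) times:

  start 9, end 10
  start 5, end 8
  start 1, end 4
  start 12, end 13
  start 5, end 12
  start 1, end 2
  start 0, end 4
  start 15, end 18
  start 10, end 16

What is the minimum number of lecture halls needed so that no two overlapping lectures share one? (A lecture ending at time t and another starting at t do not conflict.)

Events (time:±→running): 0:+→1 1:+→2 1:+→3 … peak 3.

3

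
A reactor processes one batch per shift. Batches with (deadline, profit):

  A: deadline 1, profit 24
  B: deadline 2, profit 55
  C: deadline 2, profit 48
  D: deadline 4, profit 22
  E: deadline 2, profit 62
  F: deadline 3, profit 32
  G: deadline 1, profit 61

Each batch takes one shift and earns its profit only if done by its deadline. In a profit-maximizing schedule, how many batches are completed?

By profit: E(d2,62), G(d1,61), B(d2,55), C(d2,48), F(d3,32), A(d1,24), D(d4,22)
E→slot 2; G→slot 1; B skipped; C skipped; F→slot 3; A skipped; D→slot 4.
4 of 7 scheduled.

4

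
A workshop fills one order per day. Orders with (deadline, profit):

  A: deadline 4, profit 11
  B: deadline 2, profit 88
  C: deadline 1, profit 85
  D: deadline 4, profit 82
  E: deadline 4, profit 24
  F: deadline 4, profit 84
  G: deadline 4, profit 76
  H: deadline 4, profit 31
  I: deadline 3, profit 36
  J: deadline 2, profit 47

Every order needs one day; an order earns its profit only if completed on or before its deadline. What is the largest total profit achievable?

339

Take jobs in profit order; each goes to the latest open slot no later than its deadline.
Profit order: B=88 C=85 F=84 D=82 G=76 J=47 I=36 H=31 E=24 A=11
Assign: B→slot 2, C→slot 1, F→slot 4, D→slot 3, G skipped, J skipped, I skipped, H skipped, E skipped, A skipped.
Slots: [1:C] [2:B] [3:D] [4:F]
Profit = 85 + 88 + 82 + 84 = 339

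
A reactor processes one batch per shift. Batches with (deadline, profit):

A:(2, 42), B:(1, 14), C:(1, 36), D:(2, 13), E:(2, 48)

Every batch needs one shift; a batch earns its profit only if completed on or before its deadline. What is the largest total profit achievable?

90

Sort by profit descending; place each in the latest free slot ≤ its deadline.
By profit: E(d2,48), A(d2,42), C(d1,36), B(d1,14), D(d2,13)
E→slot 2; A→slot 1; C skipped; B skipped; D skipped.
Profit = 42 + 48 = 90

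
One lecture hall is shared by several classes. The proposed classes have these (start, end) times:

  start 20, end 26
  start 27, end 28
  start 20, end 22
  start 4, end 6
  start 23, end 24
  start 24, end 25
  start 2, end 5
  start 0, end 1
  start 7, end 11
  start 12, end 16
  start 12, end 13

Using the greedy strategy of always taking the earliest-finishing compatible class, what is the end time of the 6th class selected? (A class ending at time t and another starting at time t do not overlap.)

Order by finish time; keep every interval that doesn't clash with the previous kept one.
Sorted by end: (0,1)  (2,5)  (4,6)  (7,11)  (12,13)  (12,16)  (20,22)  (23,24)  (24,25)  (20,26)  (27,28)
take (0,1); take (2,5); skip (4,6); take (7,11); take (12,13); take (20,22); take (23,24); take (24,25); take (27,28).
Selected: (0,1) (2,5) (7,11) (12,13) (20,22) (23,24) (24,25) (27,28)

24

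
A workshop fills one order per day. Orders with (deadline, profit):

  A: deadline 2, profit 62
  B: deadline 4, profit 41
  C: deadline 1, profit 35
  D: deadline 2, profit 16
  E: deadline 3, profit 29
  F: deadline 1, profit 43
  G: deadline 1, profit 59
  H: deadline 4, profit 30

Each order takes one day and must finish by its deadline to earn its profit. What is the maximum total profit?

By profit: A(d2,62), G(d1,59), F(d1,43), B(d4,41), C(d1,35), H(d4,30), E(d3,29), D(d2,16)
A→slot 2; G→slot 1; F skipped; B→slot 4; C skipped; H→slot 3; E skipped; D skipped.
Profit = 59 + 62 + 30 + 41 = 192

192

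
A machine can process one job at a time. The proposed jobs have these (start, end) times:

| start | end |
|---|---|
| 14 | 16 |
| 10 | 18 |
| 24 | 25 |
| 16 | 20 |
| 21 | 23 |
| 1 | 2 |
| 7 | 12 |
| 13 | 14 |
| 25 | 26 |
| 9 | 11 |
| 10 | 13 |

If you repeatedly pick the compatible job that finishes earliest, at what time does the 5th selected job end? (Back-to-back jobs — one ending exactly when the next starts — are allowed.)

Greedy by earliest finish: after sorting by end time, pick each interval compatible with the last pick.
Sorted by end: (1,2)  (9,11)  (7,12)  (10,13)  (13,14)  (14,16)  (10,18)  (16,20)  (21,23)  (24,25)  (25,26)
take (1,2); take (9,11); skip (7,12); skip (10,13); take (13,14); take (14,16); skip (10,18); take (16,20); take (21,23); take (24,25); take (25,26).
Selected: (1,2) (9,11) (13,14) (14,16) (16,20) (21,23) (24,25) (25,26)

20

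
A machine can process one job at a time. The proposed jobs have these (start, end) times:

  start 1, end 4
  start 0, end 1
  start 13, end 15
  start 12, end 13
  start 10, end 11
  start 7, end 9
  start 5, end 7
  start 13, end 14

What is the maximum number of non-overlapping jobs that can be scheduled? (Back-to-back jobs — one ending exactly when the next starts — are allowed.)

Sorted by end: (0,1)  (1,4)  (5,7)  (7,9)  (10,11)  (12,13)  (13,14)  (13,15)
take (0,1); take (1,4); take (5,7); take (7,9); take (10,11); take (12,13); take (13,14).
Selected 7 jobs.

7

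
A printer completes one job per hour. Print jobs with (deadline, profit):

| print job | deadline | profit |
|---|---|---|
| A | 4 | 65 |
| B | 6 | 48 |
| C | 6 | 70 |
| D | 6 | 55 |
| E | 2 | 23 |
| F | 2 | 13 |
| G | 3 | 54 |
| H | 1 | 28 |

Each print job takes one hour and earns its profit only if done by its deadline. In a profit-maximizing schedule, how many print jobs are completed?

Take jobs in profit order; each goes to the latest open slot no later than its deadline.
Profit order: C=70 A=65 D=55 G=54 B=48 H=28 E=23 F=13
Assign: C→slot 6, A→slot 4, D→slot 5, G→slot 3, B→slot 2, H→slot 1, E skipped, F skipped.
Slots: [1:H] [2:B] [3:G] [4:A] [5:D] [6:C]
6 of 8 scheduled.

6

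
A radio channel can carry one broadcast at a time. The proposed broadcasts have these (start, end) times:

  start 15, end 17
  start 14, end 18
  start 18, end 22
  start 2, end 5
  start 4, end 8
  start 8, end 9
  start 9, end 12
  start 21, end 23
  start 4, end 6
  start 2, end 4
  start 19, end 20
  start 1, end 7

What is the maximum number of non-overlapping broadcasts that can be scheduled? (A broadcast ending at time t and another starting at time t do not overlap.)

Order by finish time; keep every interval that doesn't clash with the previous kept one.
By end time: (2,4), (2,5), (4,6), (1,7), (4,8), (8,9), (9,12), (15,17), (14,18), (19,20), (18,22), (21,23).
Pick (2,4); next start ≥ 4 → (4,6); next start ≥ 6 → (8,9); next start ≥ 9 → (9,12); next start ≥ 12 → (15,17); next start ≥ 17 → (19,20); next start ≥ 20 → (21,23).
Selected 7 broadcasts.

7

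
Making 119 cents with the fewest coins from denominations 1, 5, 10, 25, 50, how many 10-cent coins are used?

1

Greedy: take as many of the largest coin as possible, then repeat with the remainder.
119 = 2×50 + 1×10 + 1×5 + 4×1
Count of 10: 1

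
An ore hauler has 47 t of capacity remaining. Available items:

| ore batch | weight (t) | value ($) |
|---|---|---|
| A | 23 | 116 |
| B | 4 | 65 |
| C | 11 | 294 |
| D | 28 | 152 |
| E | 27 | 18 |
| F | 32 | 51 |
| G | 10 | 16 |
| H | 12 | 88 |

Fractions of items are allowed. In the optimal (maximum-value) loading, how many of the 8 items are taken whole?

3

Ratios (sorted): C 26.73, B 16.25, H 7.33, D 5.43, A 5.04, G 1.60, F 1.59, E 0.67
take C (11 @ 294); take B (4 @ 65); take H (12 @ 88); take 20/28 of D → 108.57. Capacity used 47/47.
3 item(s) taken whole; one partial (take 20/28 of D).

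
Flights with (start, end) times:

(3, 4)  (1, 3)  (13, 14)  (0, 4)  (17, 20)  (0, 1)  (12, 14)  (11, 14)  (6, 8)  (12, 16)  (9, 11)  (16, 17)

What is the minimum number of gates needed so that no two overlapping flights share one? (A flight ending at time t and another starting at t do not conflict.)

4

starts: [0, 0, 1, 3, 6, 9, 11, 12, 12, 13, 16, 17]
ends:   [1, 3, 4, 4, 8, 11, 14, 14, 14, 16, 17, 20]
s0→1 s0→2 e1→1 s1→2 e3→1 s3→2 e4→1 e4→0 s6→1 e8→0 s9→1 e11→0 s11→1 s12→2 s12→3 s13→4  — peak 4.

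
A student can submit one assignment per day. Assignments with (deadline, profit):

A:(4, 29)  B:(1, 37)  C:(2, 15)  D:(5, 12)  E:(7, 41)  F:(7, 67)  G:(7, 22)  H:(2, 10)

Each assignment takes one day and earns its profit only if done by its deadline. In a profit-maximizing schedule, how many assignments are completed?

7

Sort by profit descending; place each in the latest free slot ≤ its deadline.
By profit: F(d7,67), E(d7,41), B(d1,37), A(d4,29), G(d7,22), C(d2,15), D(d5,12), H(d2,10)
F→slot 7; E→slot 6; B→slot 1; A→slot 4; G→slot 5; C→slot 2; D→slot 3; H skipped.
7 of 8 scheduled.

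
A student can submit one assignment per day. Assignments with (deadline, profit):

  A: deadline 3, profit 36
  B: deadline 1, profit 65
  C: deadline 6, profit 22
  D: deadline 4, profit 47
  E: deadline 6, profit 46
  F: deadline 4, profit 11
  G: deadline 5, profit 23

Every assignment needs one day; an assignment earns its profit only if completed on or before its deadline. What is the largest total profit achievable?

239

Take jobs in profit order; each goes to the latest open slot no later than its deadline.
By profit: B(d1,65), D(d4,47), E(d6,46), A(d3,36), G(d5,23), C(d6,22), F(d4,11)
B→slot 1; D→slot 4; E→slot 6; A→slot 3; G→slot 5; C→slot 2; F skipped.
Profit = 65 + 22 + 36 + 47 + 23 + 46 = 239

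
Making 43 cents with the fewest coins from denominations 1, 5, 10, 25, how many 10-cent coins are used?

43 = 1×25 + 1×10 + 1×5 + 3×1
Count of 10: 1

1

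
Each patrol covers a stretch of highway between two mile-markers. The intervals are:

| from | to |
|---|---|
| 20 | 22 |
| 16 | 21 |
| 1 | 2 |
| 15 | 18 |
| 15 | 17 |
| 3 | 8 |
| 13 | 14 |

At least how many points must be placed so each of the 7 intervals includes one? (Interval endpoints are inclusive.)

Process intervals by earliest right end; each time one isn't hit yet, stab at its right endpoint.
By right end: [1,2]  [3,8]  [13,14]  [15,17]  [15,18]  [16,21]  [20,22]
[1,2] uncovered → point at 2; [3,8] uncovered → point at 8; [13,14] uncovered → point at 14; [15,17] uncovered → point at 17; [20,22] uncovered → point at 22.
Points: 2, 8, 14, 17, 22 (5 total).

5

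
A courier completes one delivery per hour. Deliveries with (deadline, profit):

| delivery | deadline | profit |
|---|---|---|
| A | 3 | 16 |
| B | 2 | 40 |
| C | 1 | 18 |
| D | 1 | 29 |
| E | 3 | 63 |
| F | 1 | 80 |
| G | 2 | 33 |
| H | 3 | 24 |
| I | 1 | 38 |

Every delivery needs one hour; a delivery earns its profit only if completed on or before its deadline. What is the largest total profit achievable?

Sort by profit descending; place each in the latest free slot ≤ its deadline.
By profit: F(d1,80), E(d3,63), B(d2,40), I(d1,38), G(d2,33), D(d1,29), H(d3,24), C(d1,18), A(d3,16)
F→slot 1; E→slot 3; B→slot 2; I skipped; G skipped; D skipped; H skipped; C skipped; A skipped.
Profit = 80 + 40 + 63 = 183

183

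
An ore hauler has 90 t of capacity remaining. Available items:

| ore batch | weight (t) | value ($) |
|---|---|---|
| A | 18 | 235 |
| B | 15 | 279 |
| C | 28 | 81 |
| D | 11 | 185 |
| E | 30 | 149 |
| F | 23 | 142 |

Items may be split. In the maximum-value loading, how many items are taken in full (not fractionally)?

Greedy by value/weight ratio, highest first.
Order: B (279/15=18.60) > D (185/11=16.82) > A (235/18=13.06) > F (142/23=6.17) > E (149/30=4.97) > C (81/28=2.89)
Fill: take B (15 @ 279) → take D (11 @ 185) → take A (18 @ 235) → take F (23 @ 142) → take 23/30 of E → 114.23; 90/90 used.
4 item(s) taken whole; one partial (take 23/30 of E).

4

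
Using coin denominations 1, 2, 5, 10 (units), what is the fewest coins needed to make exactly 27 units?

27 = 2×10 + 1×5 + 1×2
Total coins = 2 + 1 + 1 = 4

4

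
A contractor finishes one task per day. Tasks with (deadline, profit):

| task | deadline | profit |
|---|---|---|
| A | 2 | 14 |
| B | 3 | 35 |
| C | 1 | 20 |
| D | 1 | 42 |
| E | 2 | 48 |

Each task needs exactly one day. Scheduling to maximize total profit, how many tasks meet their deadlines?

Sort by profit descending; place each in the latest free slot ≤ its deadline.
Profit order: E=48 D=42 B=35 C=20 A=14
Assign: E→slot 2, D→slot 1, B→slot 3, C skipped, A skipped.
Slots: [1:D] [2:E] [3:B]
3 of 5 scheduled.

3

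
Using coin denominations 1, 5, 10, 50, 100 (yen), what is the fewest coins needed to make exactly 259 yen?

8

Greedy: take as many of the largest coin as possible, then repeat with the remainder.
259 = 2×100 + 1×50 + 1×5 + 4×1
Total coins = 2 + 1 + 1 + 4 = 8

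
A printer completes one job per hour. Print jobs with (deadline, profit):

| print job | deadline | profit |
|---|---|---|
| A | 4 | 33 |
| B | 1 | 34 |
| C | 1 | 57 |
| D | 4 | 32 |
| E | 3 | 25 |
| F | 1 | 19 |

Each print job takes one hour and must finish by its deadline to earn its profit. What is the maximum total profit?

Profit order: C=57 B=34 A=33 D=32 E=25 F=19
Assign: C→slot 1, B skipped, A→slot 4, D→slot 3, E→slot 2, F skipped.
Slots: [1:C] [2:E] [3:D] [4:A]
Profit = 57 + 25 + 32 + 33 = 147

147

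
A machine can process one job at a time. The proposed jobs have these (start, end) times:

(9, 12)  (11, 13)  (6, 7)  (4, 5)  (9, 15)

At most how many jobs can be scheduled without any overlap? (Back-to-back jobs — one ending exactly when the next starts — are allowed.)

Sort by end time and greedily take each interval whose start is ≥ the last chosen end.
Sorted by end: (4,5)  (6,7)  (9,12)  (11,13)  (9,15)
take (4,5); take (6,7); take (9,12).
Selected 3 jobs.

3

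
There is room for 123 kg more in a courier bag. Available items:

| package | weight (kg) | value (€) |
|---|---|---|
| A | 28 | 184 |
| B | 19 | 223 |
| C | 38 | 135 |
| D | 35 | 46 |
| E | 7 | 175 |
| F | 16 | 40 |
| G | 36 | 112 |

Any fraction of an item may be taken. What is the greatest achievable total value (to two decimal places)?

813.44

Greedy by value/weight ratio, highest first.
Order: E (175/7=25.00) > B (223/19=11.74) > A (184/28=6.57) > C (135/38=3.55) > G (112/36=3.11) > F (40/16=2.50) > D (46/35=1.31)
Fill: take E (7 @ 175) → take B (19 @ 223) → take A (28 @ 184) → take C (38 @ 135) → take 31/36 of G → 96.44; 123/123 used.
Total value = 813.44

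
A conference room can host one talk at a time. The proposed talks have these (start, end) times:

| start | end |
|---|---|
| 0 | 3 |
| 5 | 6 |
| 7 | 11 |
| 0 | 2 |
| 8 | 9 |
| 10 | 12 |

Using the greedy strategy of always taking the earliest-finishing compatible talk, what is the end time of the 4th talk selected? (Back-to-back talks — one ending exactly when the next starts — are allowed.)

Sorted by end: (0,2)  (0,3)  (5,6)  (8,9)  (7,11)  (10,12)
take (0,2); skip (0,3); take (5,6); take (8,9); take (10,12).
Selected: (0,2) (5,6) (8,9) (10,12)

12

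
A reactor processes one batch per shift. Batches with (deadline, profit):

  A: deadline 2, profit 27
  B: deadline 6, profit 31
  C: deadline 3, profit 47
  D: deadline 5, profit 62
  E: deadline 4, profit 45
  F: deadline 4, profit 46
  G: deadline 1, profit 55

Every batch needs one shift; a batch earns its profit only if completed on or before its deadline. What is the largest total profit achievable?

Profit order: D=62 G=55 C=47 F=46 E=45 B=31 A=27
Assign: D→slot 5, G→slot 1, C→slot 3, F→slot 4, E→slot 2, B→slot 6, A skipped.
Slots: [1:G] [2:E] [3:C] [4:F] [5:D] [6:B]
Profit = 55 + 45 + 47 + 46 + 62 + 31 = 286

286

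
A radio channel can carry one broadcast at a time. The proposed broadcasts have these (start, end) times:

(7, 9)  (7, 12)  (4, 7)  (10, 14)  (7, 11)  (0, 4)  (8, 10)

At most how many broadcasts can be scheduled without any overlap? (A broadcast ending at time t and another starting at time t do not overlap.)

4

Sorted by end: (0,4)  (4,7)  (7,9)  (8,10)  (7,11)  (7,12)  (10,14)
take (0,4); take (4,7); take (7,9); skip (8,10); skip (7,11); take (10,14).
Selected 4 broadcasts.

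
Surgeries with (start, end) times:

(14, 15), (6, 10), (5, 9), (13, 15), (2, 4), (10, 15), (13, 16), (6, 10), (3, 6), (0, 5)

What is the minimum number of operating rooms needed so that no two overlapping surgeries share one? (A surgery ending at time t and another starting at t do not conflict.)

starts: [0, 2, 3, 5, 6, 6, 10, 13, 13, 14]
ends:   [4, 5, 6, 9, 10, 10, 15, 15, 15, 16]
s0→1 s2→2 s3→3 e4→2 e5→1 s5→2 e6→1 s6→2 s6→3 e9→2 e10→1 e10→0 s10→1 s13→2 s13→3 s14→4  — peak 4.

4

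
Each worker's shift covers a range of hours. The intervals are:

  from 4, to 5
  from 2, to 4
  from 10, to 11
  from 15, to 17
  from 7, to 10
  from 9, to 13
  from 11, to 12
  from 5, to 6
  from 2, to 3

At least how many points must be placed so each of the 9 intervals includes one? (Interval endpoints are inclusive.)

By right end: [2,3]  [2,4]  [4,5]  [5,6]  [7,10]  [10,11]  [11,12]  [9,13]  [15,17]
[2,3] uncovered → point at 3; [4,5] uncovered → point at 5; [7,10] uncovered → point at 10; [11,12] uncovered → point at 12; [15,17] uncovered → point at 17.
Points: 3, 5, 10, 12, 17 (5 total).

5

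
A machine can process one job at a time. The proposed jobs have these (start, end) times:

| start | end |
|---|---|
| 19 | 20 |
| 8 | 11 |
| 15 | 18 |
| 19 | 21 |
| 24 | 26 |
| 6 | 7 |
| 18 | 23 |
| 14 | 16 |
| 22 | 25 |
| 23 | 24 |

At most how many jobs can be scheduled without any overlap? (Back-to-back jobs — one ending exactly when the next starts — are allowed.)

Order by finish time; keep every interval that doesn't clash with the previous kept one.
Sorted by end: (6,7)  (8,11)  (14,16)  (15,18)  (19,20)  (19,21)  (18,23)  (23,24)  (22,25)  (24,26)
take (6,7); take (8,11); take (14,16); take (19,20); take (23,24); skip (22,25); take (24,26).
Selected 6 jobs.

6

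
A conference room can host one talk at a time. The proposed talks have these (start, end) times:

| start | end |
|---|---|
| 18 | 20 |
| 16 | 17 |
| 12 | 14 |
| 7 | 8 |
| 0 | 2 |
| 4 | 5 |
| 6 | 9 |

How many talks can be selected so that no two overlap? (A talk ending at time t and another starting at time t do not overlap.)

6

Sort by end time and greedily take each interval whose start is ≥ the last chosen end.
Sorted by end: (0,2)  (4,5)  (7,8)  (6,9)  (12,14)  (16,17)  (18,20)
take (0,2); take (4,5); take (7,8); skip (6,9); take (12,14); take (16,17); take (18,20).
Selected 6 talks.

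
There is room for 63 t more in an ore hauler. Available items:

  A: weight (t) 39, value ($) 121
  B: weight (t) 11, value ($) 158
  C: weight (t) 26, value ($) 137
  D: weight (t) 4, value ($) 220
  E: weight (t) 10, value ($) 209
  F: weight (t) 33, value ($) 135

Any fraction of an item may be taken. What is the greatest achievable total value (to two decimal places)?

Sort by value per unit weight and fill in that order.
Order: D (220/4=55.00) > E (209/10=20.90) > B (158/11=14.36) > C (137/26=5.27) > F (135/33=4.09) > A (121/39=3.10)
Fill: take D (4 @ 220) → take E (10 @ 209) → take B (11 @ 158) → take C (26 @ 137) → take 12/33 of F → 49.09; 63/63 used.
Total value = 773.09

773.09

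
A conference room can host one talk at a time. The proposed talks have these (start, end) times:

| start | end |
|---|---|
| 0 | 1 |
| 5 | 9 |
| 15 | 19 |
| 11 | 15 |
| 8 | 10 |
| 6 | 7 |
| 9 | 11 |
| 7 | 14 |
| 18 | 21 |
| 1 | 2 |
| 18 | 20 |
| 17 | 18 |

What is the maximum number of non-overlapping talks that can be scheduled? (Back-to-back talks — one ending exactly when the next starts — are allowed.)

7

Order by finish time; keep every interval that doesn't clash with the previous kept one.
Sorted by end: (0,1)  (1,2)  (6,7)  (5,9)  (8,10)  (9,11)  (7,14)  (11,15)  (17,18)  (15,19)  (18,20)  (18,21)
take (0,1); take (1,2); take (6,7); take (8,10); skip (7,14); take (11,15); take (17,18); take (18,20).
Selected 7 talks.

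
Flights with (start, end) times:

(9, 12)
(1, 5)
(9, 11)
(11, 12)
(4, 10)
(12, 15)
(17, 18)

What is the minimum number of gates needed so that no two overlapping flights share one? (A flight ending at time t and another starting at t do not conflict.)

starts: [1, 4, 9, 9, 11, 12, 17]
ends:   [5, 10, 11, 12, 12, 15, 18]
s1→1 s4→2 e5→1 s9→2 s9→3  — peak 3.

3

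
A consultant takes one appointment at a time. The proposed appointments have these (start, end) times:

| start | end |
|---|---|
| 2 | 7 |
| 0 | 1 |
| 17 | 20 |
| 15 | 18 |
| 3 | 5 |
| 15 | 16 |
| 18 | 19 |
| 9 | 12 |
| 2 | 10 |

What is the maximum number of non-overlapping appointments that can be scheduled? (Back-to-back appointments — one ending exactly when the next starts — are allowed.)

Greedy by earliest finish: after sorting by end time, pick each interval compatible with the last pick.
By end time: (0,1), (3,5), (2,7), (2,10), (9,12), (15,16), (15,18), (18,19), (17,20).
Pick (0,1); next start ≥ 1 → (3,5); next start ≥ 5 → (9,12); next start ≥ 12 → (15,16); next start ≥ 16 → (18,19).
Selected 5 appointments.

5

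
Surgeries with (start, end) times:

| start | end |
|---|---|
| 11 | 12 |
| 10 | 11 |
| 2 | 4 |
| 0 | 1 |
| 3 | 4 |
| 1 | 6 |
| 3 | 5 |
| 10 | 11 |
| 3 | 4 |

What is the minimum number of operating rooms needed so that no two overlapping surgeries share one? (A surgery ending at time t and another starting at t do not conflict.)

5

starts: [0, 1, 2, 3, 3, 3, 10, 10, 11]
ends:   [1, 4, 4, 4, 5, 6, 11, 11, 12]
s0→1 e1→0 s1→1 s2→2 s3→3 s3→4 s3→5  — peak 5.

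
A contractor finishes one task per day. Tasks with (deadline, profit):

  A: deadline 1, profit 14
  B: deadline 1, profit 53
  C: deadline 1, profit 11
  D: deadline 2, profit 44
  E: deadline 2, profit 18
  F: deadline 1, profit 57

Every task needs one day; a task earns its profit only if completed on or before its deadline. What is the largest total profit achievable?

101

By profit: F(d1,57), B(d1,53), D(d2,44), E(d2,18), A(d1,14), C(d1,11)
F→slot 1; B skipped; D→slot 2; E skipped; A skipped; C skipped.
Profit = 57 + 44 = 101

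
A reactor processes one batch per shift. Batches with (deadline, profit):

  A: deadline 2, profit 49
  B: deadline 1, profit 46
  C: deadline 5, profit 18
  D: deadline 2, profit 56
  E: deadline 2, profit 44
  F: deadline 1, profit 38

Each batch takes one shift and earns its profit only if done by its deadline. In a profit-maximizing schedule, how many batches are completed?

Sort by profit descending; place each in the latest free slot ≤ its deadline.
Profit order: D=56 A=49 B=46 E=44 F=38 C=18
Assign: D→slot 2, A→slot 1, B skipped, E skipped, F skipped, C→slot 5.
Slots: [1:A] [2:D] [5:C]
3 of 6 scheduled.

3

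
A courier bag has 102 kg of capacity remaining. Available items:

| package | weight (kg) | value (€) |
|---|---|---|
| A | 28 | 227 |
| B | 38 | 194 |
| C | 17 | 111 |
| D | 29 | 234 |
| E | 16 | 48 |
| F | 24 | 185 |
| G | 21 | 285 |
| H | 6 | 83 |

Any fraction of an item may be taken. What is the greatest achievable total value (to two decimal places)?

967.75

Greedy by value/weight ratio, highest first.
Order: H (83/6=13.83) > G (285/21=13.57) > A (227/28=8.11) > D (234/29=8.07) > F (185/24=7.71) > C (111/17=6.53) > B (194/38=5.11) > E (48/16=3.00)
Fill: take H (6 @ 83) → take G (21 @ 285) → take A (28 @ 227) → take D (29 @ 234) → take 18/24 of F → 138.75; 102/102 used.
Total value = 967.75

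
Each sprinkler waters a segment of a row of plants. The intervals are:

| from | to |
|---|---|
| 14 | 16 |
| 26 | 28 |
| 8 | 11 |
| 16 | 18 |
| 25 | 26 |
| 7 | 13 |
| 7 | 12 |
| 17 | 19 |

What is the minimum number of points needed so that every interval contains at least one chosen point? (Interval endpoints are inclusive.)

4

Process intervals by earliest right end; each time one isn't hit yet, stab at its right endpoint.
Sorted: [8,11] [7,12] [7,13] [14,16] [16,18] [17,19] [25,26] [26,28]
{[8,11],[7,12],[7,13]} hit by 11; {[14,16],[16,18]} hit by 16; {[17,19]} hit by 19; {[25,26],[26,28]} hit by 26.
Points: 11, 16, 19, 26 (4 total).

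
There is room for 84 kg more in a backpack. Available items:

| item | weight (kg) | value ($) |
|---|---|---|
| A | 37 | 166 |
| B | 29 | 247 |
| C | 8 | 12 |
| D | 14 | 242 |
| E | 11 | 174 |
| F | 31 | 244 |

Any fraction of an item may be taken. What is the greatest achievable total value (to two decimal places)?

Order: D (242/14=17.29) > E (174/11=15.82) > B (247/29=8.52) > F (244/31=7.87) > A (166/37=4.49) > C (12/8=1.50)
Fill: take D (14 @ 242) → take E (11 @ 174) → take B (29 @ 247) → take 30/31 of F → 236.13; 84/84 used.
Total value = 899.13

899.13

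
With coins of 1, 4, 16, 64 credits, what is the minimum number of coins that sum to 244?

244 = 3×64 + 3×16 + 1×4
Total coins = 3 + 3 + 1 = 7

7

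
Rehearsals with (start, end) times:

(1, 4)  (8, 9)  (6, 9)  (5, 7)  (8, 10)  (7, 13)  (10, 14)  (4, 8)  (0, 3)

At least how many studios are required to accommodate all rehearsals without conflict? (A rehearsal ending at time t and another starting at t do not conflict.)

starts: [0, 1, 4, 5, 6, 7, 8, 8, 10]
ends:   [3, 4, 7, 8, 9, 9, 10, 13, 14]
s0→1 s1→2 e3→1 e4→0 s4→1 s5→2 s6→3 e7→2 s7→3 e8→2 s8→3 s8→4  — peak 4.

4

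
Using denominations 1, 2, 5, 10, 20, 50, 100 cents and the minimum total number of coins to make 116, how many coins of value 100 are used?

116 = 1×100 + 1×10 + 1×5 + 1×1
Count of 100: 1

1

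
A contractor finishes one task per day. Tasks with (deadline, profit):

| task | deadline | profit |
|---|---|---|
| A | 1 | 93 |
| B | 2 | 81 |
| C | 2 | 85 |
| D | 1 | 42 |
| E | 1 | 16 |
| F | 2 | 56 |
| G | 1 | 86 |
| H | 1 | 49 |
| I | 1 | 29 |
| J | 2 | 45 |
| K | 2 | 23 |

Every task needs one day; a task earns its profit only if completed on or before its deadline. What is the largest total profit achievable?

178

Sort by profit descending; place each in the latest free slot ≤ its deadline.
By profit: A(d1,93), G(d1,86), C(d2,85), B(d2,81), F(d2,56), H(d1,49), J(d2,45), D(d1,42), I(d1,29), K(d2,23), E(d1,16)
A→slot 1; G skipped; C→slot 2; B skipped; F skipped; H skipped; J skipped; D skipped; I skipped; K skipped; E skipped.
Profit = 93 + 85 = 178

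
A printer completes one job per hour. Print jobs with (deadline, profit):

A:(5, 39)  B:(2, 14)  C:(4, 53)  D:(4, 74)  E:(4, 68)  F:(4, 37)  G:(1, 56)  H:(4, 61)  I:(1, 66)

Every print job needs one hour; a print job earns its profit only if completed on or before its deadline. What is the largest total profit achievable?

308

Take jobs in profit order; each goes to the latest open slot no later than its deadline.
By profit: D(d4,74), E(d4,68), I(d1,66), H(d4,61), G(d1,56), C(d4,53), A(d5,39), F(d4,37), B(d2,14)
D→slot 4; E→slot 3; I→slot 1; H→slot 2; G skipped; C skipped; A→slot 5; F skipped; B skipped.
Profit = 66 + 61 + 68 + 74 + 39 = 308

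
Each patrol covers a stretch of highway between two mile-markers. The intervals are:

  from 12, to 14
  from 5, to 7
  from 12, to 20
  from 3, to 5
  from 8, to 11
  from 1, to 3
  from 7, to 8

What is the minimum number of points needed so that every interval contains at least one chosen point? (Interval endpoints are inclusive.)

4

Process intervals by earliest right end; each time one isn't hit yet, stab at its right endpoint.
Sorted: [1,3] [3,5] [5,7] [7,8] [8,11] [12,14] [12,20]
{[1,3],[3,5]} hit by 3; {[5,7],[7,8]} hit by 7; {[8,11]} hit by 11; {[12,14],[12,20]} hit by 14.
Points: 3, 7, 11, 14 (4 total).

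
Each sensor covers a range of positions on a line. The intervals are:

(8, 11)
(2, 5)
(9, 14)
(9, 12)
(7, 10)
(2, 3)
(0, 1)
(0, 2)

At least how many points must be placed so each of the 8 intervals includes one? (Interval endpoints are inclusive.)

3

Process intervals by earliest right end; each time one isn't hit yet, stab at its right endpoint.
Sorted: [0,1] [0,2] [2,3] [2,5] [7,10] [8,11] [9,12] [9,14]
{[0,1],[0,2]} hit by 1; {[2,3],[2,5]} hit by 3; {[7,10],[8,11],[9,12],[9,14]} hit by 10.
Points: 1, 3, 10 (3 total).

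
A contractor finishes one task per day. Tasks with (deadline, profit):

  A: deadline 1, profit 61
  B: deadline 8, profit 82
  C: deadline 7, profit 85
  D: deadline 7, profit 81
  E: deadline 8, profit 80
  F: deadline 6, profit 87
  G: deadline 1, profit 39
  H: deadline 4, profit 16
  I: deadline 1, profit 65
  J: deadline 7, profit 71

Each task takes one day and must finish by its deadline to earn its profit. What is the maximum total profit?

567

By profit: F(d6,87), C(d7,85), B(d8,82), D(d7,81), E(d8,80), J(d7,71), I(d1,65), A(d1,61), G(d1,39), H(d4,16)
F→slot 6; C→slot 7; B→slot 8; D→slot 5; E→slot 4; J→slot 3; I→slot 1; A skipped; G skipped; H→slot 2.
Profit = 65 + 16 + 71 + 80 + 81 + 87 + 85 + 82 = 567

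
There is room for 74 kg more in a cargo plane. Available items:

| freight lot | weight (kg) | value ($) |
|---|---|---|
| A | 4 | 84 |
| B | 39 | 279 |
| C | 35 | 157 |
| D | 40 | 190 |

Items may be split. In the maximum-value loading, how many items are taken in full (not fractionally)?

2

Sort by value per unit weight and fill in that order.
Ratios (sorted): A 21.00, B 7.15, D 4.75, C 4.49
take A (4 @ 84); take B (39 @ 279); take 31/40 of D → 147.25. Capacity used 74/74.
2 item(s) taken whole; one partial (take 31/40 of D).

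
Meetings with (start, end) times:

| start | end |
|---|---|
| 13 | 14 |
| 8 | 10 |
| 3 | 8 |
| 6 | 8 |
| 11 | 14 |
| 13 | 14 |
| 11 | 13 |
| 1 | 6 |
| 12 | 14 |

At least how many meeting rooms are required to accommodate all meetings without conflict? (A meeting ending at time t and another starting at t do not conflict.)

4

Count concurrent intervals with a sweep; the peak is the room count.
starts: [1, 3, 6, 8, 11, 11, 12, 13, 13]
ends:   [6, 8, 8, 10, 13, 14, 14, 14, 14]
s1→1 s3→2 e6→1 s6→2 e8→1 e8→0 s8→1 e10→0 s11→1 s11→2 s12→3 e13→2 s13→3 s13→4  — peak 4.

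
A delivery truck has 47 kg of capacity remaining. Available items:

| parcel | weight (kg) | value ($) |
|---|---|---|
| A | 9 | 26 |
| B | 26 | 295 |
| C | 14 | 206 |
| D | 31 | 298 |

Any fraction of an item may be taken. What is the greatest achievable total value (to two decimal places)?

568.29

Greedy by value/weight ratio, highest first.
Ratios (sorted): C 14.71, B 11.35, D 9.61, A 2.89
take C (14 @ 206); take B (26 @ 295); take 7/31 of D → 67.29. Capacity used 47/47.
Total value = 568.29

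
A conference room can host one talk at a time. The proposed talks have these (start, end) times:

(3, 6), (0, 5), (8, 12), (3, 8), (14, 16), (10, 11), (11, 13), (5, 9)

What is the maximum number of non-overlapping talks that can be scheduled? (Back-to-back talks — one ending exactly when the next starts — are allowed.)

Sort by end time and greedily take each interval whose start is ≥ the last chosen end.
By end time: (0,5), (3,6), (3,8), (5,9), (10,11), (8,12), (11,13), (14,16).
Pick (0,5); next start ≥ 5 → (5,9); next start ≥ 9 → (10,11); next start ≥ 11 → (11,13); next start ≥ 13 → (14,16).
Selected 5 talks.

5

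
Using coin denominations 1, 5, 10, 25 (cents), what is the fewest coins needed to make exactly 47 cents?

5

47 − 1×25→22 − 2×10→2 − 2×1→0
Total coins = 1 + 2 + 2 = 5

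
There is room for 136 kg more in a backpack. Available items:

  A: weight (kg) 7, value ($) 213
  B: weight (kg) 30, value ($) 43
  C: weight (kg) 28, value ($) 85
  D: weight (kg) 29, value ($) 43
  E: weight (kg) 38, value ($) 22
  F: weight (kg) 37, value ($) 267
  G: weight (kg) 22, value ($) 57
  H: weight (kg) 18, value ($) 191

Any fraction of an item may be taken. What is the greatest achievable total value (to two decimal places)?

Sort by value per unit weight and fill in that order.
Order: A (213/7=30.43) > H (191/18=10.61) > F (267/37=7.22) > C (85/28=3.04) > G (57/22=2.59) > D (43/29=1.48) > B (43/30=1.43) > E (22/38=0.58)
Fill: take A (7 @ 213) → take H (18 @ 191) → take F (37 @ 267) → take C (28 @ 85) → take G (22 @ 57) → take 24/29 of D → 35.59; 136/136 used.
Total value = 848.59

848.59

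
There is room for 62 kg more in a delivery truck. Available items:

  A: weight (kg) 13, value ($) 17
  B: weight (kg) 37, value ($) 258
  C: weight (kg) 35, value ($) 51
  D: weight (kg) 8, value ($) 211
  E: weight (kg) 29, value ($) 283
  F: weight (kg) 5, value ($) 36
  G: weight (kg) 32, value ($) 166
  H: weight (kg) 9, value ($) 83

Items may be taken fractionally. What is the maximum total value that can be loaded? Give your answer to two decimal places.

Greedy by value/weight ratio, highest first.
Order: D (211/8=26.38) > E (283/29=9.76) > H (83/9=9.22) > F (36/5=7.20) > B (258/37=6.97) > G (166/32=5.19) > C (51/35=1.46) > A (17/13=1.31)
Fill: take D (8 @ 211) → take E (29 @ 283) → take H (9 @ 83) → take F (5 @ 36) → take 11/37 of B → 76.70; 62/62 used.
Total value = 689.70

689.70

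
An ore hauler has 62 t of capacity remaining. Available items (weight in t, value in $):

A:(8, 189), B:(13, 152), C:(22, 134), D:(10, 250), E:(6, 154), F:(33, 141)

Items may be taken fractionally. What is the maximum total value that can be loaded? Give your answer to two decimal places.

891.82

Sort by value per unit weight and fill in that order.
Ratios (sorted): E 25.67, D 25.00, A 23.62, B 11.69, C 6.09, F 4.27
take E (6 @ 154); take D (10 @ 250); take A (8 @ 189); take B (13 @ 152); take C (22 @ 134); take 3/33 of F → 12.82. Capacity used 62/62.
Total value = 891.82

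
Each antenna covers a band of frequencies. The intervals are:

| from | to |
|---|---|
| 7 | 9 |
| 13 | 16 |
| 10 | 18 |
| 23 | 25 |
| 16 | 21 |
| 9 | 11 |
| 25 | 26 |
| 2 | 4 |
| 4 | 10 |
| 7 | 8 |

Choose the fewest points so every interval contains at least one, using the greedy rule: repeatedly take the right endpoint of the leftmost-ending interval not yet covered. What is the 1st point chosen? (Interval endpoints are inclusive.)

Process intervals by earliest right end; each time one isn't hit yet, stab at its right endpoint.
Sorted: [2,4] [7,8] [7,9] [4,10] [9,11] [13,16] [10,18] [16,21] [23,25] [25,26]
{[2,4]} hit by 4; {[7,8],[7,9],[4,10]} hit by 8; {[9,11]} hit by 11; {[13,16],[10,18],[16,21]} hit by 16; {[23,25],[25,26]} hit by 25.
Points: 4, 8, 11, 16, 25 (5 total).

4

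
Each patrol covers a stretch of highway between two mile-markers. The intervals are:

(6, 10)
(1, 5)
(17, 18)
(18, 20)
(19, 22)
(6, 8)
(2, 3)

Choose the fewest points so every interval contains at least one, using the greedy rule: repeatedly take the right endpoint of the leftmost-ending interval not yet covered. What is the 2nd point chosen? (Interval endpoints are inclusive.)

8

Process intervals by earliest right end; each time one isn't hit yet, stab at its right endpoint.
Sorted: [2,3] [1,5] [6,8] [6,10] [17,18] [18,20] [19,22]
{[2,3],[1,5]} hit by 3; {[6,8],[6,10]} hit by 8; {[17,18],[18,20]} hit by 18; {[19,22]} hit by 22.
Points: 3, 8, 18, 22 (4 total).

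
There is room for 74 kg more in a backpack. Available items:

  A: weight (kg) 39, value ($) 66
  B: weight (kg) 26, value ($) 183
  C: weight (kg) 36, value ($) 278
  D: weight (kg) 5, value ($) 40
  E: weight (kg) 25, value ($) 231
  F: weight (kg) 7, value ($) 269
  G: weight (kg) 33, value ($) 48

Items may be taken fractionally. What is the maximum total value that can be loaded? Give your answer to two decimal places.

Sort by value per unit weight and fill in that order.
Order: F (269/7=38.43) > E (231/25=9.24) > D (40/5=8.00) > C (278/36=7.72) > B (183/26=7.04) > A (66/39=1.69) > G (48/33=1.45)
Fill: take F (7 @ 269) → take E (25 @ 231) → take D (5 @ 40) → take C (36 @ 278) → take 1/26 of B → 7.04; 74/74 used.
Total value = 825.04

825.04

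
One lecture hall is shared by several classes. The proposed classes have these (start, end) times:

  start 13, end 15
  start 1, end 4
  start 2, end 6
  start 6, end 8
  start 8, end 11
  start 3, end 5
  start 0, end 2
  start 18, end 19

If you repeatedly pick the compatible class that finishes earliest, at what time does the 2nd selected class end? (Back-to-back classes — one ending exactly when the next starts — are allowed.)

5

By end time: (0,2), (1,4), (3,5), (2,6), (6,8), (8,11), (13,15), (18,19).
Pick (0,2); next start ≥ 2 → (3,5); next start ≥ 5 → (6,8); next start ≥ 8 → (8,11); next start ≥ 11 → (13,15); next start ≥ 15 → (18,19).
Selected: (0,2) (3,5) (6,8) (8,11) (13,15) (18,19)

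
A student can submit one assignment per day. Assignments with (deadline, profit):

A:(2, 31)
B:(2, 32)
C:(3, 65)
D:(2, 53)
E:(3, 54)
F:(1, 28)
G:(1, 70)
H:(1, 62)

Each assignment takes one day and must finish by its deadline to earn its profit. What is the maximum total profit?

Take jobs in profit order; each goes to the latest open slot no later than its deadline.
By profit: G(d1,70), C(d3,65), H(d1,62), E(d3,54), D(d2,53), B(d2,32), A(d2,31), F(d1,28)
G→slot 1; C→slot 3; H skipped; E→slot 2; D skipped; B skipped; A skipped; F skipped.
Profit = 70 + 54 + 65 = 189

189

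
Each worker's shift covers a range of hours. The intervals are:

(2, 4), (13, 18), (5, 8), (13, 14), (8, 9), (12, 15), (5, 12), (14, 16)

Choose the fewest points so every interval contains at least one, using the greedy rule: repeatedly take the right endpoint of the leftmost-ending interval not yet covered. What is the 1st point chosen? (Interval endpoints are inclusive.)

By right end: [2,4]  [5,8]  [8,9]  [5,12]  [13,14]  [12,15]  [14,16]  [13,18]
[2,4] uncovered → point at 4; [5,8] uncovered → point at 8; [13,14] uncovered → point at 14.
Points: 4, 8, 14 (3 total).

4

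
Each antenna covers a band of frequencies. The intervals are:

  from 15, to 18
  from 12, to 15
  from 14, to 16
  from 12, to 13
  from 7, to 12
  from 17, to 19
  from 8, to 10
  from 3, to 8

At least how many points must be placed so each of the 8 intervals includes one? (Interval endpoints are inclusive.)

Sorted: [3,8] [8,10] [7,12] [12,13] [12,15] [14,16] [15,18] [17,19]
{[3,8],[8,10],[7,12]} hit by 8; {[12,13],[12,15]} hit by 13; {[14,16],[15,18]} hit by 16; {[17,19]} hit by 19.
Points: 8, 13, 16, 19 (4 total).

4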